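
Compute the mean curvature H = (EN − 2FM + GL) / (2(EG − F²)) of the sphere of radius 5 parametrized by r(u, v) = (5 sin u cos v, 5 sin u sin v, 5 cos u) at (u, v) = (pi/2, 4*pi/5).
H = -1/5

With E = 25, F = 0, G = 25*sin(u)^2, L = -5*sin(u)/Abs(sin(u)), M = 0, N = -5*sin(u)^3/Abs(sin(u)), assemble
  H = (EN − 2FM + GL) / (2(EG − F²)) = -sin(u)/(5*Abs(sin(u))).
At (u, v) = (pi/2, 4*pi/5): H = -1/5.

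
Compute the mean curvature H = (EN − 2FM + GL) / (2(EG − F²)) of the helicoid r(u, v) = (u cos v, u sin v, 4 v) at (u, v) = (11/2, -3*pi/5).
H = 0

With E = 1, F = 0, G = u^2 + 16, L = 0, M = -4/sqrt(u^2 + 16), N = 0, assemble
  H = (EN − 2FM + GL) / (2(EG − F²)) = 0.
At (u, v) = (11/2, -3*pi/5): H = 0.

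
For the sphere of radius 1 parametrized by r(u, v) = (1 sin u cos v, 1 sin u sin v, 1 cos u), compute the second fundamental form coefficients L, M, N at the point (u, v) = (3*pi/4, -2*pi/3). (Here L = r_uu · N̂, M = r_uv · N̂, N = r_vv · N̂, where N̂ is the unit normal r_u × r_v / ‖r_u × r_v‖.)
L = -1;  M = 0;  N = -1/2

Compute the unit normal N̂(u, v) = (sin(u)^2*cos(v)/Abs(sin(u)), sin(u)^2*sin(v)/Abs(sin(u)), sin(2*u)/(2*Abs(sin(u)))), and the second partials r_uu, r_uv, r_vv. Take dot products:
  L(u, v) = r_uu · N̂ = -sin(u)/Abs(sin(u)),
  M(u, v) = r_uv · N̂ = 0,
  N(u, v) = r_vv · N̂ = -sin(u)^3/Abs(sin(u)).
Evaluating at (u, v) = (3*pi/4, -2*pi/3):
  L = -1, M = 0, N = -1/2.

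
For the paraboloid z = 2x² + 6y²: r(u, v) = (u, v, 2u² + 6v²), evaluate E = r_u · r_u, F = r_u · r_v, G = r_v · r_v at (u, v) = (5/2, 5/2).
E = 101;  F = 300;  G = 901

Partials: r_u = (1, 0, 4*u), r_v = (0, 1, 12*v). As functions of (u, v):
  E = r_u · r_u = 16*u^2 + 1,
  F = r_u · r_v = 48*u*v,
  G = r_v · r_v = 144*v^2 + 1.
Evaluating at (u, v) = (5/2, 5/2): E = 101, F = 300, G = 901.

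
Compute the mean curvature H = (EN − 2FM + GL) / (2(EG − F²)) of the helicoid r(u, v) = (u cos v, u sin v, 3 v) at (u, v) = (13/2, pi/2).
H = 0

With E = 1, F = 0, G = u^2 + 9, L = 0, M = -3/sqrt(u^2 + 9), N = 0, assemble
  H = (EN − 2FM + GL) / (2(EG − F²)) = 0.
At (u, v) = (13/2, pi/2): H = 0.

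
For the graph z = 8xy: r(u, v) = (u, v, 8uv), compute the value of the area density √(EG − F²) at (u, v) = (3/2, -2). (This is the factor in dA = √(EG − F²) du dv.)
√(EG − F²)|_{(3/2, -2)} = sqrt(401)

E = 64*v^2 + 1, F = 64*u*v, G = 64*u^2 + 1, so EG − F² = 64*u^2 + 64*v^2 + 1. Taking the positive square root: √(EG − F²) = sqrt(64*u^2 + 64*v^2 + 1). At (u, v) = (3/2, -2): sqrt(401).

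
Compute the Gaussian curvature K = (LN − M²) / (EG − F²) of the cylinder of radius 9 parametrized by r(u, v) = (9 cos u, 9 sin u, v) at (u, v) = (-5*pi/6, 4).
K = 0

Coefficients of the first fundamental form: E = 81, F = 0, G = 1.
Coefficients of the second fundamental form: L = -9, M = 0, N = 0.
Assemble K = (LN − M²)/(EG − F²) = 0. At (u, v) = (-5*pi/6, 4): K = 0.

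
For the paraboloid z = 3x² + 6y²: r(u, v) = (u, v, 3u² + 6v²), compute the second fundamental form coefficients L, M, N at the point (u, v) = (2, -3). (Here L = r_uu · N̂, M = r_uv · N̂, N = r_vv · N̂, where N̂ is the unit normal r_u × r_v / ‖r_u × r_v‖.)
L = 6*sqrt(1441)/1441;  M = 0;  N = 12*sqrt(1441)/1441

Compute the unit normal N̂(u, v) = (-6*u/sqrt(36*u^2 + 144*v^2 + 1), -12*v/sqrt(36*u^2 + 144*v^2 + 1), 1/sqrt(36*u^2 + 144*v^2 + 1)), and the second partials r_uu, r_uv, r_vv. Take dot products:
  L(u, v) = r_uu · N̂ = 6/sqrt(36*u^2 + 144*v^2 + 1),
  M(u, v) = r_uv · N̂ = 0,
  N(u, v) = r_vv · N̂ = 12/sqrt(36*u^2 + 144*v^2 + 1).
Evaluating at (u, v) = (2, -3):
  L = 6*sqrt(1441)/1441, M = 0, N = 12*sqrt(1441)/1441.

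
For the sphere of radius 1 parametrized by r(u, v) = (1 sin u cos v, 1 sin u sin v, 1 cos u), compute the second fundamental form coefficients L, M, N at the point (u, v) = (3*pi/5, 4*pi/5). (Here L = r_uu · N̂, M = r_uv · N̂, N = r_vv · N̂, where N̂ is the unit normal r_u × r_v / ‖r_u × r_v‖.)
L = -1;  M = 0;  N = -5/8 - sqrt(5)/8

Compute the unit normal N̂(u, v) = (sin(u)^2*cos(v)/Abs(sin(u)), sin(u)^2*sin(v)/Abs(sin(u)), sin(2*u)/(2*Abs(sin(u)))), and the second partials r_uu, r_uv, r_vv. Take dot products:
  L(u, v) = r_uu · N̂ = -sin(u)/Abs(sin(u)),
  M(u, v) = r_uv · N̂ = 0,
  N(u, v) = r_vv · N̂ = -sin(u)^3/Abs(sin(u)).
Evaluating at (u, v) = (3*pi/5, 4*pi/5):
  L = -1, M = 0, N = -5/8 - sqrt(5)/8.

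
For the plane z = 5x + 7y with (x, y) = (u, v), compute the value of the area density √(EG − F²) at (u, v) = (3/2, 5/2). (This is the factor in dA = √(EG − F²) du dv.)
√(EG − F²)|_{(3/2, 5/2)} = 5*sqrt(3)

E = 26, F = 35, G = 50, so EG − F² = 75. Taking the positive square root: √(EG − F²) = 5*sqrt(3). At (u, v) = (3/2, 5/2): 5*sqrt(3).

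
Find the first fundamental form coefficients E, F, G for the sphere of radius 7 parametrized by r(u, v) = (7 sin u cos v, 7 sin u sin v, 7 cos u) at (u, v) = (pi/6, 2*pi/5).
E = 49;  F = 0;  G = 49/4

Partials: r_u = (7*cos(u)*cos(v), 7*sin(v)*cos(u), -7*sin(u)), r_v = (-7*sin(u)*sin(v), 7*sin(u)*cos(v), 0). As functions of (u, v):
  E = r_u · r_u = 49,
  F = r_u · r_v = 0,
  G = r_v · r_v = 49*sin(u)^2.
Evaluating at (u, v) = (pi/6, 2*pi/5): E = 49, F = 0, G = 49/4.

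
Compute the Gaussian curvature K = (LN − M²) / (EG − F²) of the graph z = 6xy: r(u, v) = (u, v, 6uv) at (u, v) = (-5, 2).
K = -36/1092025

Coefficients of the first fundamental form: E = 36*v^2 + 1, F = 36*u*v, G = 36*u^2 + 1.
Coefficients of the second fundamental form: L = 0, M = 6/sqrt(36*u^2 + 36*v^2 + 1), N = 0.
Assemble K = (LN − M²)/(EG − F²) = -36/(1296*u^4 + 2592*u^2*v^2 + 72*u^2 + 1296*v^4 + 72*v^2 + 1). At (u, v) = (-5, 2): K = -36/1092025.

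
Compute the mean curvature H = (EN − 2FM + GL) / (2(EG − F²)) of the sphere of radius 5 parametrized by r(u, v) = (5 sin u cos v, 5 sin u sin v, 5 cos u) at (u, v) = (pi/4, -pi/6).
H = -1/5

With E = 25, F = 0, G = 25*sin(u)^2, L = -5*sin(u)/Abs(sin(u)), M = 0, N = -5*sin(u)^3/Abs(sin(u)), assemble
  H = (EN − 2FM + GL) / (2(EG − F²)) = -sin(u)/(5*Abs(sin(u))).
At (u, v) = (pi/4, -pi/6): H = -1/5.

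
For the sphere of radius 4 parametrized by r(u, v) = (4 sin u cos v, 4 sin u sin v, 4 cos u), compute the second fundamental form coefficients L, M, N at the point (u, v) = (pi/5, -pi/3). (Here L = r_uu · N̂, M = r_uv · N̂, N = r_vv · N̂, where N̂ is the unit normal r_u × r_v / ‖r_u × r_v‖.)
L = -4;  M = 0;  N = -5/2 + sqrt(5)/2

Compute the unit normal N̂(u, v) = (sin(u)^2*cos(v)/Abs(sin(u)), sin(u)^2*sin(v)/Abs(sin(u)), sin(2*u)/(2*Abs(sin(u)))), and the second partials r_uu, r_uv, r_vv. Take dot products:
  L(u, v) = r_uu · N̂ = -4*sin(u)/Abs(sin(u)),
  M(u, v) = r_uv · N̂ = 0,
  N(u, v) = r_vv · N̂ = -4*sin(u)^3/Abs(sin(u)).
Evaluating at (u, v) = (pi/5, -pi/3):
  L = -4, M = 0, N = -5/2 + sqrt(5)/2.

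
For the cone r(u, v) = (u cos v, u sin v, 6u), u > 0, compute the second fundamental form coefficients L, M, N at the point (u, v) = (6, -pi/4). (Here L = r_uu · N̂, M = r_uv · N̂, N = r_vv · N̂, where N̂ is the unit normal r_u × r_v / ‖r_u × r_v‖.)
L = 0;  M = 0;  N = 36*sqrt(37)/37

Compute the unit normal N̂(u, v) = (-6*sqrt(37)*u*cos(v)/(37*Abs(u)), -6*sqrt(37)*u*sin(v)/(37*Abs(u)), sqrt(37)*u/(37*Abs(u))), and the second partials r_uu, r_uv, r_vv. Take dot products:
  L(u, v) = r_uu · N̂ = 0,
  M(u, v) = r_uv · N̂ = 0,
  N(u, v) = r_vv · N̂ = 6*sqrt(37)*u^2/(37*Abs(u)).
Evaluating at (u, v) = (6, -pi/4):
  L = 0, M = 0, N = 36*sqrt(37)/37.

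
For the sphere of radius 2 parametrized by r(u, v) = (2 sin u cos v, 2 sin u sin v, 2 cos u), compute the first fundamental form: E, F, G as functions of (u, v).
E = 4;  F = 0;  G = 4*sin(u)^2

Compute partials: r_u = (2*cos(u)*cos(v), 2*sin(v)*cos(u), -2*sin(u)), r_v = (-2*sin(u)*sin(v), 2*sin(u)*cos(v), 0). Then
  E = r_u · r_u = 4,
  F = r_u · r_v = 0,
  G = r_v · r_v = 4*sin(u)^2.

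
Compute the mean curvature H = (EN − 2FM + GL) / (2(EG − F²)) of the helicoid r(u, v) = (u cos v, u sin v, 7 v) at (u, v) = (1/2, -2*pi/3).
H = 0

With E = 1, F = 0, G = u^2 + 49, L = 0, M = -7/sqrt(u^2 + 49), N = 0, assemble
  H = (EN − 2FM + GL) / (2(EG − F²)) = 0.
At (u, v) = (1/2, -2*pi/3): H = 0.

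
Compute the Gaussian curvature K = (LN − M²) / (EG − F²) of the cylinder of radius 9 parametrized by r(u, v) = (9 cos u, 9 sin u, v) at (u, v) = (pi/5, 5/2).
K = 0

Coefficients of the first fundamental form: E = 81, F = 0, G = 1.
Coefficients of the second fundamental form: L = -9, M = 0, N = 0.
Assemble K = (LN − M²)/(EG − F²) = 0. At (u, v) = (pi/5, 5/2): K = 0.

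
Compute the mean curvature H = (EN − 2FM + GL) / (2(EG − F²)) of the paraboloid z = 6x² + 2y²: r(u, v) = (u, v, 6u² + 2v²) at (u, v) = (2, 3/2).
H = 1376*sqrt(613)/375769

With E = 144*u^2 + 1, F = 48*u*v, G = 16*v^2 + 1, L = 12/sqrt(144*u^2 + 16*v^2 + 1), M = 0, N = 4/sqrt(144*u^2 + 16*v^2 + 1), assemble
  H = (EN − 2FM + GL) / (2(EG − F²)) = 8*(36*u^2 + 12*v^2 + 1)/(144*u^2 + 16*v^2 + 1)^(3/2).
At (u, v) = (2, 3/2): H = 1376*sqrt(613)/375769.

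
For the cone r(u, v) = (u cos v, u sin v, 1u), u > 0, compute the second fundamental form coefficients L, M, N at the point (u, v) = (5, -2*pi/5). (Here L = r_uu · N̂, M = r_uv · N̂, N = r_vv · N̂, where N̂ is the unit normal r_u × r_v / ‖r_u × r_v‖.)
L = 0;  M = 0;  N = 5*sqrt(2)/2

Compute the unit normal N̂(u, v) = (-sqrt(2)*u*cos(v)/(2*Abs(u)), -sqrt(2)*u*sin(v)/(2*Abs(u)), sqrt(2)*u/(2*Abs(u))), and the second partials r_uu, r_uv, r_vv. Take dot products:
  L(u, v) = r_uu · N̂ = 0,
  M(u, v) = r_uv · N̂ = 0,
  N(u, v) = r_vv · N̂ = sqrt(2)*u^2/(2*Abs(u)).
Evaluating at (u, v) = (5, -2*pi/5):
  L = 0, M = 0, N = 5*sqrt(2)/2.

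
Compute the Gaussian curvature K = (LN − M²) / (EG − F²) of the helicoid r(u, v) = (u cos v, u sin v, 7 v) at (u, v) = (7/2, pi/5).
K = -16/1225

Coefficients of the first fundamental form: E = 1, F = 0, G = u^2 + 49.
Coefficients of the second fundamental form: L = 0, M = -7/sqrt(u^2 + 49), N = 0.
Assemble K = (LN − M²)/(EG − F²) = -49/(u^2 + 49)^2. At (u, v) = (7/2, pi/5): K = -16/1225.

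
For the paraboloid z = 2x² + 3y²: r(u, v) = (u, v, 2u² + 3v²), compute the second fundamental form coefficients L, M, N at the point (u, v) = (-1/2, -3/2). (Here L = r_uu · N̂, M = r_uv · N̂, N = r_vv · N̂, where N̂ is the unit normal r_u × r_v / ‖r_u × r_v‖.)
L = 2*sqrt(86)/43;  M = 0;  N = 3*sqrt(86)/43

Compute the unit normal N̂(u, v) = (-4*u/sqrt(16*u^2 + 36*v^2 + 1), -6*v/sqrt(16*u^2 + 36*v^2 + 1), 1/sqrt(16*u^2 + 36*v^2 + 1)), and the second partials r_uu, r_uv, r_vv. Take dot products:
  L(u, v) = r_uu · N̂ = 4/sqrt(16*u^2 + 36*v^2 + 1),
  M(u, v) = r_uv · N̂ = 0,
  N(u, v) = r_vv · N̂ = 6/sqrt(16*u^2 + 36*v^2 + 1).
Evaluating at (u, v) = (-1/2, -3/2):
  L = 2*sqrt(86)/43, M = 0, N = 3*sqrt(86)/43.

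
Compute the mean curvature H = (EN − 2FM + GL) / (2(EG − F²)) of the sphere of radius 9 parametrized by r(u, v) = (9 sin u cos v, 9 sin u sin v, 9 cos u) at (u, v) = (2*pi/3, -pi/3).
H = -1/9

With E = 81, F = 0, G = 81*sin(u)^2, L = -9*sin(u)/Abs(sin(u)), M = 0, N = -9*sin(u)^3/Abs(sin(u)), assemble
  H = (EN − 2FM + GL) / (2(EG − F²)) = -sin(u)/(9*Abs(sin(u))).
At (u, v) = (2*pi/3, -pi/3): H = -1/9.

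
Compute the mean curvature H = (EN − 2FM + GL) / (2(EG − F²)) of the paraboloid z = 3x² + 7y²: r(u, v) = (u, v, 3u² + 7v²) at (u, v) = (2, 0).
H = 1018*sqrt(145)/21025

With E = 36*u^2 + 1, F = 84*u*v, G = 196*v^2 + 1, L = 6/sqrt(36*u^2 + 196*v^2 + 1), M = 0, N = 14/sqrt(36*u^2 + 196*v^2 + 1), assemble
  H = (EN − 2FM + GL) / (2(EG − F²)) = 2*(126*u^2 + 294*v^2 + 5)/(36*u^2 + 196*v^2 + 1)^(3/2).
At (u, v) = (2, 0): H = 1018*sqrt(145)/21025.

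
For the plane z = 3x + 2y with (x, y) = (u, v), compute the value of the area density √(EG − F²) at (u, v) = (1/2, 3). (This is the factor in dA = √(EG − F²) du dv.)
√(EG − F²)|_{(1/2, 3)} = sqrt(14)

E = 10, F = 6, G = 5, so EG − F² = 14. Taking the positive square root: √(EG − F²) = sqrt(14). At (u, v) = (1/2, 3): sqrt(14).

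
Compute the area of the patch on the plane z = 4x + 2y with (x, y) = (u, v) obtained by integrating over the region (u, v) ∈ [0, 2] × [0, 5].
Area = 10*sqrt(21)

Area = ∫∫ √(EG − F²) du dv with √(EG − F²) = sqrt(21). Integrating over [0, 2] × [0, 5] gives 10*sqrt(21).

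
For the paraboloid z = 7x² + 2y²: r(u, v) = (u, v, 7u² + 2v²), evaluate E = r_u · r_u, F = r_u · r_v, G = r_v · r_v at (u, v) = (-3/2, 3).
E = 442;  F = -252;  G = 145

Partials: r_u = (1, 0, 14*u), r_v = (0, 1, 4*v). As functions of (u, v):
  E = r_u · r_u = 196*u^2 + 1,
  F = r_u · r_v = 56*u*v,
  G = r_v · r_v = 16*v^2 + 1.
Evaluating at (u, v) = (-3/2, 3): E = 442, F = -252, G = 145.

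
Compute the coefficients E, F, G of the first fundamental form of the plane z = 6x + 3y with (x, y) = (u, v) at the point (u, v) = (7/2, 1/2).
E = 37;  F = 18;  G = 10

Partials: r_u = (1, 0, 6), r_v = (0, 1, 3). As functions of (u, v):
  E = r_u · r_u = 37,
  F = r_u · r_v = 18,
  G = r_v · r_v = 10.
Evaluating at (u, v) = (7/2, 1/2): E = 37, F = 18, G = 10.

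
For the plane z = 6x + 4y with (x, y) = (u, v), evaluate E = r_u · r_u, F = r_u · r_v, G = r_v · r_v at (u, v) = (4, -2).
E = 37;  F = 24;  G = 17

Partials: r_u = (1, 0, 6), r_v = (0, 1, 4). As functions of (u, v):
  E = r_u · r_u = 37,
  F = r_u · r_v = 24,
  G = r_v · r_v = 17.
Evaluating at (u, v) = (4, -2): E = 37, F = 24, G = 17.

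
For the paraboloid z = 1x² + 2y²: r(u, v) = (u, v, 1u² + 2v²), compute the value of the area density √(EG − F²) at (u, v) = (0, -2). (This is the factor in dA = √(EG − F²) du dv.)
√(EG − F²)|_{(0, -2)} = sqrt(65)

E = 4*u^2 + 1, F = 8*u*v, G = 16*v^2 + 1, so EG − F² = 4*u^2 + 16*v^2 + 1. Taking the positive square root: √(EG − F²) = sqrt(4*u^2 + 16*v^2 + 1). At (u, v) = (0, -2): sqrt(65).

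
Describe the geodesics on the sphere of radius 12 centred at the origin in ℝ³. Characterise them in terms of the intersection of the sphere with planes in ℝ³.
Geodesics on the sphere of radius 12 are great circles — circles of radius 12 obtained as the intersection of the sphere with planes through the origin (the centre of the sphere).

A curve α(t) of nonzero constant speed on the sphere of radius 12 is a geodesic iff its acceleration α̈ is everywhere normal to the surface, i.e. parallel to the radial vector α(t). Then d/dt(α × α̇) = α̇ × α̇ + α × α̈ = 0, so α × α̇ is a constant vector n ≠ 0 and α(t) · n = 0 for all t: α lies in the plane through the origin with normal n. The intersection of that plane with the sphere is a circle of radius 12 (a great circle). Conversely, a great circle traversed at constant speed has centripetal acceleration pointing at the origin, hence normal to the sphere, so every great circle is a geodesic.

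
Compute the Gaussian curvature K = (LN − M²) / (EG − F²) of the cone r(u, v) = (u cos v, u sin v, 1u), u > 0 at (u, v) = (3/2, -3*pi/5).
K = 0

Coefficients of the first fundamental form: E = 2, F = 0, G = u^2.
Coefficients of the second fundamental form: L = 0, M = 0, N = sqrt(2)*u^2/(2*Abs(u)).
Assemble K = (LN − M²)/(EG − F²) = 0. At (u, v) = (3/2, -3*pi/5): K = 0.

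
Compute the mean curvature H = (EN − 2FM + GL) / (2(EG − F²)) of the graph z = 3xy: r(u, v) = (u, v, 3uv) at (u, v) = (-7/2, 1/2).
H = 189*sqrt(454)/103058

With E = 9*v^2 + 1, F = 9*u*v, G = 9*u^2 + 1, L = 0, M = 3/sqrt(9*u^2 + 9*v^2 + 1), N = 0, assemble
  H = (EN − 2FM + GL) / (2(EG − F²)) = -27*u*v/(9*u^2 + 9*v^2 + 1)^(3/2).
At (u, v) = (-7/2, 1/2): H = 189*sqrt(454)/103058.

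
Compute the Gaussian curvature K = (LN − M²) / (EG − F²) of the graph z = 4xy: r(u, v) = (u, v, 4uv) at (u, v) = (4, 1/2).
K = -16/68121

Coefficients of the first fundamental form: E = 16*v^2 + 1, F = 16*u*v, G = 16*u^2 + 1.
Coefficients of the second fundamental form: L = 0, M = 4/sqrt(16*u^2 + 16*v^2 + 1), N = 0.
Assemble K = (LN − M²)/(EG − F²) = -16/(256*u^4 + 512*u^2*v^2 + 32*u^2 + 256*v^4 + 32*v^2 + 1). At (u, v) = (4, 1/2): K = -16/68121.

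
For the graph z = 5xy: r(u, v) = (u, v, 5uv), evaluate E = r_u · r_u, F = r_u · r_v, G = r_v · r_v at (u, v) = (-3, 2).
E = 101;  F = -150;  G = 226

Partials: r_u = (1, 0, 5*v), r_v = (0, 1, 5*u). As functions of (u, v):
  E = r_u · r_u = 25*v^2 + 1,
  F = r_u · r_v = 25*u*v,
  G = r_v · r_v = 25*u^2 + 1.
Evaluating at (u, v) = (-3, 2): E = 101, F = -150, G = 226.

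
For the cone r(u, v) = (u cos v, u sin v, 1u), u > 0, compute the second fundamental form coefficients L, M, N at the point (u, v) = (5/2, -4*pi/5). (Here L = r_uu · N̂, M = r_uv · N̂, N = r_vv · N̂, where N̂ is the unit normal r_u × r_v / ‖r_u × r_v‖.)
L = 0;  M = 0;  N = 5*sqrt(2)/4

Compute the unit normal N̂(u, v) = (-sqrt(2)*u*cos(v)/(2*Abs(u)), -sqrt(2)*u*sin(v)/(2*Abs(u)), sqrt(2)*u/(2*Abs(u))), and the second partials r_uu, r_uv, r_vv. Take dot products:
  L(u, v) = r_uu · N̂ = 0,
  M(u, v) = r_uv · N̂ = 0,
  N(u, v) = r_vv · N̂ = sqrt(2)*u^2/(2*Abs(u)).
Evaluating at (u, v) = (5/2, -4*pi/5):
  L = 0, M = 0, N = 5*sqrt(2)/4.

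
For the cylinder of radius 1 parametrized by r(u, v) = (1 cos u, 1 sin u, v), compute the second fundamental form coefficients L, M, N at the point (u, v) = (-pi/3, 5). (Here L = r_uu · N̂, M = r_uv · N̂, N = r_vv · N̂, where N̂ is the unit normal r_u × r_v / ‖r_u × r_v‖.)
L = -1;  M = 0;  N = 0

Compute the unit normal N̂(u, v) = (cos(u), sin(u), 0), and the second partials r_uu, r_uv, r_vv. Take dot products:
  L(u, v) = r_uu · N̂ = -1,
  M(u, v) = r_uv · N̂ = 0,
  N(u, v) = r_vv · N̂ = 0.
Evaluating at (u, v) = (-pi/3, 5):
  L = -1, M = 0, N = 0.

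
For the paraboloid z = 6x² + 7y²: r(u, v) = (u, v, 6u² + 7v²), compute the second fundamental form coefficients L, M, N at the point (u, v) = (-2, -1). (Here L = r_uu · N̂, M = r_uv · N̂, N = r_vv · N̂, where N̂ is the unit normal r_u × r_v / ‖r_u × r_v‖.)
L = 12*sqrt(773)/773;  M = 0;  N = 14*sqrt(773)/773

Compute the unit normal N̂(u, v) = (-12*u/sqrt(144*u^2 + 196*v^2 + 1), -14*v/sqrt(144*u^2 + 196*v^2 + 1), 1/sqrt(144*u^2 + 196*v^2 + 1)), and the second partials r_uu, r_uv, r_vv. Take dot products:
  L(u, v) = r_uu · N̂ = 12/sqrt(144*u^2 + 196*v^2 + 1),
  M(u, v) = r_uv · N̂ = 0,
  N(u, v) = r_vv · N̂ = 14/sqrt(144*u^2 + 196*v^2 + 1).
Evaluating at (u, v) = (-2, -1):
  L = 12*sqrt(773)/773, M = 0, N = 14*sqrt(773)/773.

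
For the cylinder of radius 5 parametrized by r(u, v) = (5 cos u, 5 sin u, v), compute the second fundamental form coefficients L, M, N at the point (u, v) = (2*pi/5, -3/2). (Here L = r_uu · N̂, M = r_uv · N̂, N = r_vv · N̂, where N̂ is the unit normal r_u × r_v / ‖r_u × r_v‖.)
L = -5;  M = 0;  N = 0

Compute the unit normal N̂(u, v) = (cos(u), sin(u), 0), and the second partials r_uu, r_uv, r_vv. Take dot products:
  L(u, v) = r_uu · N̂ = -5,
  M(u, v) = r_uv · N̂ = 0,
  N(u, v) = r_vv · N̂ = 0.
Evaluating at (u, v) = (2*pi/5, -3/2):
  L = -5, M = 0, N = 0.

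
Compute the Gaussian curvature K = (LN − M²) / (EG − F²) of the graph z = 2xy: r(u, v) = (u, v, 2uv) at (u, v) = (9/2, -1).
K = -1/1849

Coefficients of the first fundamental form: E = 4*v^2 + 1, F = 4*u*v, G = 4*u^2 + 1.
Coefficients of the second fundamental form: L = 0, M = 2/sqrt(4*u^2 + 4*v^2 + 1), N = 0.
Assemble K = (LN − M²)/(EG − F²) = -4/(16*u^4 + 32*u^2*v^2 + 8*u^2 + 16*v^4 + 8*v^2 + 1). At (u, v) = (9/2, -1): K = -1/1849.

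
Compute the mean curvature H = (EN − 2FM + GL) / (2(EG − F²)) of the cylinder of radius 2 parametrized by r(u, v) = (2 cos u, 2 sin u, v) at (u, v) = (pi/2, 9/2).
H = -1/4

With E = 4, F = 0, G = 1, L = -2, M = 0, N = 0, assemble
  H = (EN − 2FM + GL) / (2(EG − F²)) = -1/4.
At (u, v) = (pi/2, 9/2): H = -1/4.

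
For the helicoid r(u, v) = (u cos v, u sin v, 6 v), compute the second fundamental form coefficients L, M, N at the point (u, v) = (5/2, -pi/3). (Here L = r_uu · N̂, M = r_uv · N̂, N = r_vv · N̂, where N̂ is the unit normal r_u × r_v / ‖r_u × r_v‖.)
L = 0;  M = -12/13;  N = 0

Compute the unit normal N̂(u, v) = (6*sin(v)/sqrt(u^2 + 36), -6*cos(v)/sqrt(u^2 + 36), u/sqrt(u^2 + 36)), and the second partials r_uu, r_uv, r_vv. Take dot products:
  L(u, v) = r_uu · N̂ = 0,
  M(u, v) = r_uv · N̂ = -6/sqrt(u^2 + 36),
  N(u, v) = r_vv · N̂ = 0.
Evaluating at (u, v) = (5/2, -pi/3):
  L = 0, M = -12/13, N = 0.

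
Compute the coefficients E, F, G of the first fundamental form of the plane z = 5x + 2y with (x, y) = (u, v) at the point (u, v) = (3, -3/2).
E = 26;  F = 10;  G = 5

Partials: r_u = (1, 0, 5), r_v = (0, 1, 2). As functions of (u, v):
  E = r_u · r_u = 26,
  F = r_u · r_v = 10,
  G = r_v · r_v = 5.
Evaluating at (u, v) = (3, -3/2): E = 26, F = 10, G = 5.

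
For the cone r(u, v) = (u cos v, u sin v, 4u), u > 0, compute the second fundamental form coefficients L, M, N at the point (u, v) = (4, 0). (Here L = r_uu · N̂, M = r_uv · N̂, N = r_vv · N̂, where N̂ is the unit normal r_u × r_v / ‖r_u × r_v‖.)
L = 0;  M = 0;  N = 16*sqrt(17)/17

Compute the unit normal N̂(u, v) = (-4*sqrt(17)*u*cos(v)/(17*Abs(u)), -4*sqrt(17)*u*sin(v)/(17*Abs(u)), sqrt(17)*u/(17*Abs(u))), and the second partials r_uu, r_uv, r_vv. Take dot products:
  L(u, v) = r_uu · N̂ = 0,
  M(u, v) = r_uv · N̂ = 0,
  N(u, v) = r_vv · N̂ = 4*sqrt(17)*u^2/(17*Abs(u)).
Evaluating at (u, v) = (4, 0):
  L = 0, M = 0, N = 16*sqrt(17)/17.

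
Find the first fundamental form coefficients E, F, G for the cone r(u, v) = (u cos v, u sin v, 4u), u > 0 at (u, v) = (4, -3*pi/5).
E = 17;  F = 0;  G = 16

Partials: r_u = (cos(v), sin(v), 4), r_v = (-u*sin(v), u*cos(v), 0). As functions of (u, v):
  E = r_u · r_u = 17,
  F = r_u · r_v = 0,
  G = r_v · r_v = u^2.
Evaluating at (u, v) = (4, -3*pi/5): E = 17, F = 0, G = 16.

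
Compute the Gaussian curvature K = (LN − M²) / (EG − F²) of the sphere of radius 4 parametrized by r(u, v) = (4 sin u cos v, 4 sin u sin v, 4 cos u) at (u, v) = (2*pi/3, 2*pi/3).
K = 1/16

Coefficients of the first fundamental form: E = 16, F = 0, G = 16*sin(u)^2.
Coefficients of the second fundamental form: L = -4*sin(u)/Abs(sin(u)), M = 0, N = -4*sin(u)^3/Abs(sin(u)).
Assemble K = (LN − M²)/(EG − F²) = 1/16. At (u, v) = (2*pi/3, 2*pi/3): K = 1/16.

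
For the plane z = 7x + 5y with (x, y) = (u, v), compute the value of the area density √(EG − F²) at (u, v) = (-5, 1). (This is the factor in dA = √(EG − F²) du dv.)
√(EG − F²)|_{(-5, 1)} = 5*sqrt(3)

E = 50, F = 35, G = 26, so EG − F² = 75. Taking the positive square root: √(EG − F²) = 5*sqrt(3). At (u, v) = (-5, 1): 5*sqrt(3).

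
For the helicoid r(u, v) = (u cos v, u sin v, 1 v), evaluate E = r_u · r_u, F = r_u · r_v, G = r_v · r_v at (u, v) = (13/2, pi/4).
E = 1;  F = 0;  G = 173/4

Partials: r_u = (cos(v), sin(v), 0), r_v = (-u*sin(v), u*cos(v), 1). As functions of (u, v):
  E = r_u · r_u = 1,
  F = r_u · r_v = 0,
  G = r_v · r_v = u^2 + 1.
Evaluating at (u, v) = (13/2, pi/4): E = 1, F = 0, G = 173/4.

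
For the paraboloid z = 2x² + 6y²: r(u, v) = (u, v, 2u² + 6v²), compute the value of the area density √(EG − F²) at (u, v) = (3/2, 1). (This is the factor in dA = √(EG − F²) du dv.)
√(EG − F²)|_{(3/2, 1)} = sqrt(181)

E = 16*u^2 + 1, F = 48*u*v, G = 144*v^2 + 1, so EG − F² = 16*u^2 + 144*v^2 + 1. Taking the positive square root: √(EG − F²) = sqrt(16*u^2 + 144*v^2 + 1). At (u, v) = (3/2, 1): sqrt(181).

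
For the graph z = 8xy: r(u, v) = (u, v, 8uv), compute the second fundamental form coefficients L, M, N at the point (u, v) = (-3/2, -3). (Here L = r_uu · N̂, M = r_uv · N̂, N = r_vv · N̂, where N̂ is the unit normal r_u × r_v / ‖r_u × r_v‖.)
L = 0;  M = 8*sqrt(721)/721;  N = 0

Compute the unit normal N̂(u, v) = (-8*v/sqrt(64*u^2 + 64*v^2 + 1), -8*u/sqrt(64*u^2 + 64*v^2 + 1), 1/sqrt(64*u^2 + 64*v^2 + 1)), and the second partials r_uu, r_uv, r_vv. Take dot products:
  L(u, v) = r_uu · N̂ = 0,
  M(u, v) = r_uv · N̂ = 8/sqrt(64*u^2 + 64*v^2 + 1),
  N(u, v) = r_vv · N̂ = 0.
Evaluating at (u, v) = (-3/2, -3):
  L = 0, M = 8*sqrt(721)/721, N = 0.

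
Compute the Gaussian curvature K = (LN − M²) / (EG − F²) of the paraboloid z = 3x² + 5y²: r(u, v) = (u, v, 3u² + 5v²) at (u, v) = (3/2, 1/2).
K = 60/11449

Coefficients of the first fundamental form: E = 36*u^2 + 1, F = 60*u*v, G = 100*v^2 + 1.
Coefficients of the second fundamental form: L = 6/sqrt(36*u^2 + 100*v^2 + 1), M = 0, N = 10/sqrt(36*u^2 + 100*v^2 + 1).
Assemble K = (LN − M²)/(EG − F²) = 60/(1296*u^4 + 7200*u^2*v^2 + 72*u^2 + 10000*v^4 + 200*v^2 + 1). At (u, v) = (3/2, 1/2): K = 60/11449.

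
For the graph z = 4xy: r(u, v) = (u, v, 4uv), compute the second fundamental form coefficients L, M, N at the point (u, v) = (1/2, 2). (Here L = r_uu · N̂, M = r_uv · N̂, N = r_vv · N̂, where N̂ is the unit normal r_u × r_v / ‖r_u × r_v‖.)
L = 0;  M = 4*sqrt(69)/69;  N = 0

Compute the unit normal N̂(u, v) = (-4*v/sqrt(16*u^2 + 16*v^2 + 1), -4*u/sqrt(16*u^2 + 16*v^2 + 1), 1/sqrt(16*u^2 + 16*v^2 + 1)), and the second partials r_uu, r_uv, r_vv. Take dot products:
  L(u, v) = r_uu · N̂ = 0,
  M(u, v) = r_uv · N̂ = 4/sqrt(16*u^2 + 16*v^2 + 1),
  N(u, v) = r_vv · N̂ = 0.
Evaluating at (u, v) = (1/2, 2):
  L = 0, M = 4*sqrt(69)/69, N = 0.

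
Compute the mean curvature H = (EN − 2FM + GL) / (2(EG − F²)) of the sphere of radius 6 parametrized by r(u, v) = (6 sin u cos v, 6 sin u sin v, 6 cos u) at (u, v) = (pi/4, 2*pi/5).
H = -1/6

With E = 36, F = 0, G = 36*sin(u)^2, L = -6*sin(u)/Abs(sin(u)), M = 0, N = -6*sin(u)^3/Abs(sin(u)), assemble
  H = (EN − 2FM + GL) / (2(EG − F²)) = -sin(u)/(6*Abs(sin(u))).
At (u, v) = (pi/4, 2*pi/5): H = -1/6.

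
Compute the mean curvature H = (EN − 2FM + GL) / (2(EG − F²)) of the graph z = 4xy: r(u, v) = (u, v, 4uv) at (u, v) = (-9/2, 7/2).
H = 1008*sqrt(521)/271441

With E = 16*v^2 + 1, F = 16*u*v, G = 16*u^2 + 1, L = 0, M = 4/sqrt(16*u^2 + 16*v^2 + 1), N = 0, assemble
  H = (EN − 2FM + GL) / (2(EG − F²)) = -64*u*v/(16*u^2 + 16*v^2 + 1)^(3/2).
At (u, v) = (-9/2, 7/2): H = 1008*sqrt(521)/271441.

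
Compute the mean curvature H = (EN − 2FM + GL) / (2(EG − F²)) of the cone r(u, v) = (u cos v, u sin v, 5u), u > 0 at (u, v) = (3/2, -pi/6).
H = 5*sqrt(26)/78

With E = 26, F = 0, G = u^2, L = 0, M = 0, N = 5*sqrt(26)*u^2/(26*Abs(u)), assemble
  H = (EN − 2FM + GL) / (2(EG − F²)) = 5*sqrt(26)/(52*Abs(u)).
At (u, v) = (3/2, -pi/6): H = 5*sqrt(26)/78.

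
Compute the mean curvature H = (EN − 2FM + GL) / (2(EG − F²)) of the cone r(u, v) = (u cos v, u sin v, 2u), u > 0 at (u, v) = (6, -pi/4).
H = sqrt(5)/30

With E = 5, F = 0, G = u^2, L = 0, M = 0, N = 2*sqrt(5)*u^2/(5*Abs(u)), assemble
  H = (EN − 2FM + GL) / (2(EG − F²)) = sqrt(5)/(5*Abs(u)).
At (u, v) = (6, -pi/4): H = sqrt(5)/30.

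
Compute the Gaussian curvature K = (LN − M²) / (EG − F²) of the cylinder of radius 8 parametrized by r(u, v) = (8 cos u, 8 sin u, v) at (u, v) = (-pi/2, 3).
K = 0

Coefficients of the first fundamental form: E = 64, F = 0, G = 1.
Coefficients of the second fundamental form: L = -8, M = 0, N = 0.
Assemble K = (LN − M²)/(EG − F²) = 0. At (u, v) = (-pi/2, 3): K = 0.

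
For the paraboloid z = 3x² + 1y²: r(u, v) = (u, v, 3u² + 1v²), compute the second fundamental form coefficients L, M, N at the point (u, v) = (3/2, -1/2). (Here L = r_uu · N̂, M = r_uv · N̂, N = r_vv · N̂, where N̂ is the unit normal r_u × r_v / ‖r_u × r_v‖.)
L = 6*sqrt(83)/83;  M = 0;  N = 2*sqrt(83)/83

Compute the unit normal N̂(u, v) = (-6*u/sqrt(36*u^2 + 4*v^2 + 1), -2*v/sqrt(36*u^2 + 4*v^2 + 1), 1/sqrt(36*u^2 + 4*v^2 + 1)), and the second partials r_uu, r_uv, r_vv. Take dot products:
  L(u, v) = r_uu · N̂ = 6/sqrt(36*u^2 + 4*v^2 + 1),
  M(u, v) = r_uv · N̂ = 0,
  N(u, v) = r_vv · N̂ = 2/sqrt(36*u^2 + 4*v^2 + 1).
Evaluating at (u, v) = (3/2, -1/2):
  L = 6*sqrt(83)/83, M = 0, N = 2*sqrt(83)/83.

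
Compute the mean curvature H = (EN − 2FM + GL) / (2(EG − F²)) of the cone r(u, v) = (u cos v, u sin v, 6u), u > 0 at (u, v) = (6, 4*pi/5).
H = sqrt(37)/74

With E = 37, F = 0, G = u^2, L = 0, M = 0, N = 6*sqrt(37)*u^2/(37*Abs(u)), assemble
  H = (EN − 2FM + GL) / (2(EG − F²)) = 3*sqrt(37)/(37*Abs(u)).
At (u, v) = (6, 4*pi/5): H = sqrt(37)/74.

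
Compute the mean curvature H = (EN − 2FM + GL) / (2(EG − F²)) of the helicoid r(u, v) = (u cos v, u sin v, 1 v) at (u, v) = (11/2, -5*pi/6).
H = 0

With E = 1, F = 0, G = u^2 + 1, L = 0, M = -1/sqrt(u^2 + 1), N = 0, assemble
  H = (EN − 2FM + GL) / (2(EG − F²)) = 0.
At (u, v) = (11/2, -5*pi/6): H = 0.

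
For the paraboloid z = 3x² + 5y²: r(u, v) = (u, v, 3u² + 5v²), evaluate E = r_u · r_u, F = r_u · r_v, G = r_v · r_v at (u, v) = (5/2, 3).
E = 226;  F = 450;  G = 901

Partials: r_u = (1, 0, 6*u), r_v = (0, 1, 10*v). As functions of (u, v):
  E = r_u · r_u = 36*u^2 + 1,
  F = r_u · r_v = 60*u*v,
  G = r_v · r_v = 100*v^2 + 1.
Evaluating at (u, v) = (5/2, 3): E = 226, F = 450, G = 901.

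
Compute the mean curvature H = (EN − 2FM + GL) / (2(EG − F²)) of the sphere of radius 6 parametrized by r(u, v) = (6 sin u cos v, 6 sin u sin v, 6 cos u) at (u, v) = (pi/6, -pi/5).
H = -1/6

With E = 36, F = 0, G = 36*sin(u)^2, L = -6*sin(u)/Abs(sin(u)), M = 0, N = -6*sin(u)^3/Abs(sin(u)), assemble
  H = (EN − 2FM + GL) / (2(EG − F²)) = -sin(u)/(6*Abs(sin(u))).
At (u, v) = (pi/6, -pi/5): H = -1/6.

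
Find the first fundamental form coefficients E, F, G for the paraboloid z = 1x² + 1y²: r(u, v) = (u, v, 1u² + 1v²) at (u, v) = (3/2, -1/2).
E = 10;  F = -3;  G = 2

Partials: r_u = (1, 0, 2*u), r_v = (0, 1, 2*v). As functions of (u, v):
  E = r_u · r_u = 4*u^2 + 1,
  F = r_u · r_v = 4*u*v,
  G = r_v · r_v = 4*v^2 + 1.
Evaluating at (u, v) = (3/2, -1/2): E = 10, F = -3, G = 2.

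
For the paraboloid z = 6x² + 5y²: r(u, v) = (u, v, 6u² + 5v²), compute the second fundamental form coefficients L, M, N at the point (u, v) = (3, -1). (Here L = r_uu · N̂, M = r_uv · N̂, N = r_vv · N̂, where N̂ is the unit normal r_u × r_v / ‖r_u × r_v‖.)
L = 12*sqrt(1397)/1397;  M = 0;  N = 10*sqrt(1397)/1397

Compute the unit normal N̂(u, v) = (-12*u/sqrt(144*u^2 + 100*v^2 + 1), -10*v/sqrt(144*u^2 + 100*v^2 + 1), 1/sqrt(144*u^2 + 100*v^2 + 1)), and the second partials r_uu, r_uv, r_vv. Take dot products:
  L(u, v) = r_uu · N̂ = 12/sqrt(144*u^2 + 100*v^2 + 1),
  M(u, v) = r_uv · N̂ = 0,
  N(u, v) = r_vv · N̂ = 10/sqrt(144*u^2 + 100*v^2 + 1).
Evaluating at (u, v) = (3, -1):
  L = 12*sqrt(1397)/1397, M = 0, N = 10*sqrt(1397)/1397.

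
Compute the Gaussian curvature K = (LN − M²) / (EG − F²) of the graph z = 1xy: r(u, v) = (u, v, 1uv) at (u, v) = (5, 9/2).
K = -16/34225

Coefficients of the first fundamental form: E = v^2 + 1, F = u*v, G = u^2 + 1.
Coefficients of the second fundamental form: L = 0, M = 1/sqrt(u^2 + v^2 + 1), N = 0.
Assemble K = (LN − M²)/(EG − F²) = 1/((u^2*v^2 - (u^2 + 1)*(v^2 + 1))*(u^2 + v^2 + 1)). At (u, v) = (5, 9/2): K = -16/34225.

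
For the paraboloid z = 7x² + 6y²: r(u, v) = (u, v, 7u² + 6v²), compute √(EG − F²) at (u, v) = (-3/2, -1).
√(EG − F²)|_{(-3/2, -1)} = sqrt(586)

E = 196*u^2 + 1, F = 168*u*v, G = 144*v^2 + 1; EG − F² = 196*u^2 + 144*v^2 + 1; √(EG − F²) = sqrt(196*u^2 + 144*v^2 + 1). At the given point: sqrt(586).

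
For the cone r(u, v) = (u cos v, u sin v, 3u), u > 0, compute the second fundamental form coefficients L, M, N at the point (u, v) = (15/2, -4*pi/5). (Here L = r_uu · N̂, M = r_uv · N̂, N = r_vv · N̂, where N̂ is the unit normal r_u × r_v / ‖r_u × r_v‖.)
L = 0;  M = 0;  N = 9*sqrt(10)/4

Compute the unit normal N̂(u, v) = (-3*sqrt(10)*u*cos(v)/(10*Abs(u)), -3*sqrt(10)*u*sin(v)/(10*Abs(u)), sqrt(10)*u/(10*Abs(u))), and the second partials r_uu, r_uv, r_vv. Take dot products:
  L(u, v) = r_uu · N̂ = 0,
  M(u, v) = r_uv · N̂ = 0,
  N(u, v) = r_vv · N̂ = 3*sqrt(10)*u^2/(10*Abs(u)).
Evaluating at (u, v) = (15/2, -4*pi/5):
  L = 0, M = 0, N = 9*sqrt(10)/4.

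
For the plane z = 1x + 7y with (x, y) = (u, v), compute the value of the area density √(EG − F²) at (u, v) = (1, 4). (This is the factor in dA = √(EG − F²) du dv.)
√(EG − F²)|_{(1, 4)} = sqrt(51)

E = 2, F = 7, G = 50, so EG − F² = 51. Taking the positive square root: √(EG − F²) = sqrt(51). At (u, v) = (1, 4): sqrt(51).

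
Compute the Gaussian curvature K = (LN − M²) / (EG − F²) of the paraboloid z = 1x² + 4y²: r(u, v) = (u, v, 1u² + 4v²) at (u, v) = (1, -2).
K = 16/68121

Coefficients of the first fundamental form: E = 4*u^2 + 1, F = 16*u*v, G = 64*v^2 + 1.
Coefficients of the second fundamental form: L = 2/sqrt(4*u^2 + 64*v^2 + 1), M = 0, N = 8/sqrt(4*u^2 + 64*v^2 + 1).
Assemble K = (LN − M²)/(EG − F²) = 16/(16*u^4 + 512*u^2*v^2 + 8*u^2 + 4096*v^4 + 128*v^2 + 1). At (u, v) = (1, -2): K = 16/68121.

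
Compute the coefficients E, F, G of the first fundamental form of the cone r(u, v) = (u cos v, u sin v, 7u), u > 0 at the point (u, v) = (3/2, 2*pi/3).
E = 50;  F = 0;  G = 9/4

Partials: r_u = (cos(v), sin(v), 7), r_v = (-u*sin(v), u*cos(v), 0). As functions of (u, v):
  E = r_u · r_u = 50,
  F = r_u · r_v = 0,
  G = r_v · r_v = u^2.
Evaluating at (u, v) = (3/2, 2*pi/3): E = 50, F = 0, G = 9/4.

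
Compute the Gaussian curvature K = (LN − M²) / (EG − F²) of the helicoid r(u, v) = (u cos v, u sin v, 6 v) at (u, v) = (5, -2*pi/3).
K = -36/3721

Coefficients of the first fundamental form: E = 1, F = 0, G = u^2 + 36.
Coefficients of the second fundamental form: L = 0, M = -6/sqrt(u^2 + 36), N = 0.
Assemble K = (LN − M²)/(EG − F²) = -36/(u^2 + 36)^2. At (u, v) = (5, -2*pi/3): K = -36/3721.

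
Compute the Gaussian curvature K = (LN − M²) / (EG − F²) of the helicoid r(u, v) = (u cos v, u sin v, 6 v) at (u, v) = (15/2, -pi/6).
K = -64/15129

Coefficients of the first fundamental form: E = 1, F = 0, G = u^2 + 36.
Coefficients of the second fundamental form: L = 0, M = -6/sqrt(u^2 + 36), N = 0.
Assemble K = (LN − M²)/(EG − F²) = -36/(u^2 + 36)^2. At (u, v) = (15/2, -pi/6): K = -64/15129.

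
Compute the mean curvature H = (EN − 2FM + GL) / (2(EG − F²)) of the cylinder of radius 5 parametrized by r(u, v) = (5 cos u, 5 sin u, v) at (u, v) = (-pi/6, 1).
H = -1/10

With E = 25, F = 0, G = 1, L = -5, M = 0, N = 0, assemble
  H = (EN − 2FM + GL) / (2(EG − F²)) = -1/10.
At (u, v) = (-pi/6, 1): H = -1/10.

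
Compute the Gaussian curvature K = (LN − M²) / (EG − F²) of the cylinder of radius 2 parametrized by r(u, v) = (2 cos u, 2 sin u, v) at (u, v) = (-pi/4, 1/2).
K = 0

Coefficients of the first fundamental form: E = 4, F = 0, G = 1.
Coefficients of the second fundamental form: L = -2, M = 0, N = 0.
Assemble K = (LN − M²)/(EG − F²) = 0. At (u, v) = (-pi/4, 1/2): K = 0.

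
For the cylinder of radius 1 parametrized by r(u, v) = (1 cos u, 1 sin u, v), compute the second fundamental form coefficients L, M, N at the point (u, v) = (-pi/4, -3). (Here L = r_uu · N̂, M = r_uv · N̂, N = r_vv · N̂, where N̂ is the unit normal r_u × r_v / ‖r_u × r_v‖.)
L = -1;  M = 0;  N = 0

Compute the unit normal N̂(u, v) = (cos(u), sin(u), 0), and the second partials r_uu, r_uv, r_vv. Take dot products:
  L(u, v) = r_uu · N̂ = -1,
  M(u, v) = r_uv · N̂ = 0,
  N(u, v) = r_vv · N̂ = 0.
Evaluating at (u, v) = (-pi/4, -3):
  L = -1, M = 0, N = 0.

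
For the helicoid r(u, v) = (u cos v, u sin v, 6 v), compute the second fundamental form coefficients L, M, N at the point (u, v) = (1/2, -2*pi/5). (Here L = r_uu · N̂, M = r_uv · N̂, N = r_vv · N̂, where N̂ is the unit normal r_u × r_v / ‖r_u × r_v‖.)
L = 0;  M = -12*sqrt(145)/145;  N = 0

Compute the unit normal N̂(u, v) = (6*sin(v)/sqrt(u^2 + 36), -6*cos(v)/sqrt(u^2 + 36), u/sqrt(u^2 + 36)), and the second partials r_uu, r_uv, r_vv. Take dot products:
  L(u, v) = r_uu · N̂ = 0,
  M(u, v) = r_uv · N̂ = -6/sqrt(u^2 + 36),
  N(u, v) = r_vv · N̂ = 0.
Evaluating at (u, v) = (1/2, -2*pi/5):
  L = 0, M = -12*sqrt(145)/145, N = 0.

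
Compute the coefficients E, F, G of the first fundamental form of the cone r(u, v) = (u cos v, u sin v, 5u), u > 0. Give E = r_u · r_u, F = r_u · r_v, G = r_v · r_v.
E = 26;  F = 0;  G = u^2

Compute partials: r_u = (cos(v), sin(v), 5), r_v = (-u*sin(v), u*cos(v), 0). Then
  E = r_u · r_u = 26,
  F = r_u · r_v = 0,
  G = r_v · r_v = u^2.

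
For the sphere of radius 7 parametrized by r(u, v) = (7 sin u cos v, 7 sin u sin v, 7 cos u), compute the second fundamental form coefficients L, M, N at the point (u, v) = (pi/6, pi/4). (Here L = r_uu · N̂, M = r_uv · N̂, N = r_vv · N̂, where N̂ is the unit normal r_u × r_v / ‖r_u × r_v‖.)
L = -7;  M = 0;  N = -7/4

Compute the unit normal N̂(u, v) = (sin(u)^2*cos(v)/Abs(sin(u)), sin(u)^2*sin(v)/Abs(sin(u)), sin(2*u)/(2*Abs(sin(u)))), and the second partials r_uu, r_uv, r_vv. Take dot products:
  L(u, v) = r_uu · N̂ = -7*sin(u)/Abs(sin(u)),
  M(u, v) = r_uv · N̂ = 0,
  N(u, v) = r_vv · N̂ = -7*sin(u)^3/Abs(sin(u)).
Evaluating at (u, v) = (pi/6, pi/4):
  L = -7, M = 0, N = -7/4.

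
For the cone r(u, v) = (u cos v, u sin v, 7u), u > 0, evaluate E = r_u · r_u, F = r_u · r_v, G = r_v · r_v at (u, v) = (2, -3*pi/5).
E = 50;  F = 0;  G = 4

Partials: r_u = (cos(v), sin(v), 7), r_v = (-u*sin(v), u*cos(v), 0). As functions of (u, v):
  E = r_u · r_u = 50,
  F = r_u · r_v = 0,
  G = r_v · r_v = u^2.
Evaluating at (u, v) = (2, -3*pi/5): E = 50, F = 0, G = 4.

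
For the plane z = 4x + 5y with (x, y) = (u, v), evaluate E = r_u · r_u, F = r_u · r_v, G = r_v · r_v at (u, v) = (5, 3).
E = 17;  F = 20;  G = 26

Partials: r_u = (1, 0, 4), r_v = (0, 1, 5). As functions of (u, v):
  E = r_u · r_u = 17,
  F = r_u · r_v = 20,
  G = r_v · r_v = 26.
Evaluating at (u, v) = (5, 3): E = 17, F = 20, G = 26.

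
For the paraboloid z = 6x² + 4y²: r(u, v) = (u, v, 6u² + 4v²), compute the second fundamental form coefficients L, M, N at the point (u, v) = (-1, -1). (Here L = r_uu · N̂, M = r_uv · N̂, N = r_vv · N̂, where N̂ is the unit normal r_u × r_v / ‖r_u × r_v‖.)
L = 12*sqrt(209)/209;  M = 0;  N = 8*sqrt(209)/209

Compute the unit normal N̂(u, v) = (-12*u/sqrt(144*u^2 + 64*v^2 + 1), -8*v/sqrt(144*u^2 + 64*v^2 + 1), 1/sqrt(144*u^2 + 64*v^2 + 1)), and the second partials r_uu, r_uv, r_vv. Take dot products:
  L(u, v) = r_uu · N̂ = 12/sqrt(144*u^2 + 64*v^2 + 1),
  M(u, v) = r_uv · N̂ = 0,
  N(u, v) = r_vv · N̂ = 8/sqrt(144*u^2 + 64*v^2 + 1).
Evaluating at (u, v) = (-1, -1):
  L = 12*sqrt(209)/209, M = 0, N = 8*sqrt(209)/209.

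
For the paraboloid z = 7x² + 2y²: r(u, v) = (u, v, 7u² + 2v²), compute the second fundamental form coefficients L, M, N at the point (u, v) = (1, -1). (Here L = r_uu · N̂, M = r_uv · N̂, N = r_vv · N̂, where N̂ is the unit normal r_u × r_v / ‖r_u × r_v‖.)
L = 14*sqrt(213)/213;  M = 0;  N = 4*sqrt(213)/213

Compute the unit normal N̂(u, v) = (-14*u/sqrt(196*u^2 + 16*v^2 + 1), -4*v/sqrt(196*u^2 + 16*v^2 + 1), 1/sqrt(196*u^2 + 16*v^2 + 1)), and the second partials r_uu, r_uv, r_vv. Take dot products:
  L(u, v) = r_uu · N̂ = 14/sqrt(196*u^2 + 16*v^2 + 1),
  M(u, v) = r_uv · N̂ = 0,
  N(u, v) = r_vv · N̂ = 4/sqrt(196*u^2 + 16*v^2 + 1).
Evaluating at (u, v) = (1, -1):
  L = 14*sqrt(213)/213, M = 0, N = 4*sqrt(213)/213.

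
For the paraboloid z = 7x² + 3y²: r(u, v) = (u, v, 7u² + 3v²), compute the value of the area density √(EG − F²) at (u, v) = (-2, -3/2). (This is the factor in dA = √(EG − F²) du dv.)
√(EG − F²)|_{(-2, -3/2)} = sqrt(866)

E = 196*u^2 + 1, F = 84*u*v, G = 36*v^2 + 1, so EG − F² = 196*u^2 + 36*v^2 + 1. Taking the positive square root: √(EG − F²) = sqrt(196*u^2 + 36*v^2 + 1). At (u, v) = (-2, -3/2): sqrt(866).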